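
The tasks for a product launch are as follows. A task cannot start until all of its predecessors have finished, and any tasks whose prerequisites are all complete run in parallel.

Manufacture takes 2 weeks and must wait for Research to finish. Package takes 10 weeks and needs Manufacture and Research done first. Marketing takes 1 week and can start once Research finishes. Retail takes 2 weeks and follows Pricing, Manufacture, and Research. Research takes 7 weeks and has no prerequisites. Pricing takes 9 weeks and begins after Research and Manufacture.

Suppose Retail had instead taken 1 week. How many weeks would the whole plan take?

Actual critical path: Research→Manufacture→Pricing→Retail = 7+2+9+2 = 20 ⇒ 20 weeks.
Retail lies on that path, so at 1 week the path becomes 19 weeks.
Now Research→Manufacture→Package = 7+2+10 = 19 is longest, so the finish becomes 19 weeks.

19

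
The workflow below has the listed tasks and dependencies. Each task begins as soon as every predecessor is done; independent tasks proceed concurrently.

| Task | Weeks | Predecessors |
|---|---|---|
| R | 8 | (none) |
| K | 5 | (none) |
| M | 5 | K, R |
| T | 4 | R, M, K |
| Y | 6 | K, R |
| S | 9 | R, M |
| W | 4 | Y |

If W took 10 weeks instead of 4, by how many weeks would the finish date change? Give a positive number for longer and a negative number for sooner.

The binding path is R→M→S = 8+5+9 = 22; finish at 22 weeks.
W is off the critical path — its longest chain is 18 weeks, giving 4 of slack.
The binding chain switches to R→Y→W = 8+6+10 = 24; finish 24 weeks.
Change in finish: 24 − 22 = +2 weeks.

2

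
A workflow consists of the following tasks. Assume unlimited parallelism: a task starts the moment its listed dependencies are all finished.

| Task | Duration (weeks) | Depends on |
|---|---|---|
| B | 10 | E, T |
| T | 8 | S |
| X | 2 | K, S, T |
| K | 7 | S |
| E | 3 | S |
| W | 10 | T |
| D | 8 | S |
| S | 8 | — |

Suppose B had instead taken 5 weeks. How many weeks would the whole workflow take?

26

Actual critical path: S→T→B = 8+8+10 = 26 ⇒ 26 weeks.
Since B is critical, the -5 change carries straight to that chain (now 21 weeks).
Now S→T→W = 8+8+10 = 26 is longest, so the finish becomes 26 weeks.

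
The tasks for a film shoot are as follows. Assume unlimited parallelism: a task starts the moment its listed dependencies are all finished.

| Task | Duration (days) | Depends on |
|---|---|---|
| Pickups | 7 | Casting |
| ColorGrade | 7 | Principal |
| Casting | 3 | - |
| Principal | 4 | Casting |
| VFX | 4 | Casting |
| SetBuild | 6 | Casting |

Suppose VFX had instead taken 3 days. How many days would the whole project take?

14

As given, the longest chain is Casting→Principal→ColorGrade = 3+4+7 = 14, so the finish is 14 days.
VFX is off the critical path — its longest chain is 7 days, giving 7 of slack.
The critical path is still Casting→Principal→ColorGrade; finish is now 14 days.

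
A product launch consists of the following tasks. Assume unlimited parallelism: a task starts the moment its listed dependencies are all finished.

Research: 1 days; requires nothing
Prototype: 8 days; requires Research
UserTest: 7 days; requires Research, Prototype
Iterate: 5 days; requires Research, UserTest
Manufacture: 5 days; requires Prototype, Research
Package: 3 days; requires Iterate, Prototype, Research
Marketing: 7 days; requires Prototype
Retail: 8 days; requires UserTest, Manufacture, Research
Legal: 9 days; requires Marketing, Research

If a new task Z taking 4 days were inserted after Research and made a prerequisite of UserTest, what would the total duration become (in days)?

Originally the project takes 25 days.
With Z inserted, UserTest now waits for max(Research, Prototype, Z).
New critical path: Research→Prototype→Marketing→Legal = 1+8+7+9 = 25 ⇒ 25 days.

25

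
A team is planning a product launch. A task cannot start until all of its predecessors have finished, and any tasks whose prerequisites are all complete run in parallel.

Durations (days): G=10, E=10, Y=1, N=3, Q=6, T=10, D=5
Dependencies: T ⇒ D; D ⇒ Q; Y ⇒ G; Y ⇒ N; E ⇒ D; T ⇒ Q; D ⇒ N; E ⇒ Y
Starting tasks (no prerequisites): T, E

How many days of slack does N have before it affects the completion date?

Critical path: T→D→Q = 10+5+6 = 21, so the finish is 21 days.
The longest chain containing N totals 18 days.
So N can slip 21 − 18 = 3 days.

3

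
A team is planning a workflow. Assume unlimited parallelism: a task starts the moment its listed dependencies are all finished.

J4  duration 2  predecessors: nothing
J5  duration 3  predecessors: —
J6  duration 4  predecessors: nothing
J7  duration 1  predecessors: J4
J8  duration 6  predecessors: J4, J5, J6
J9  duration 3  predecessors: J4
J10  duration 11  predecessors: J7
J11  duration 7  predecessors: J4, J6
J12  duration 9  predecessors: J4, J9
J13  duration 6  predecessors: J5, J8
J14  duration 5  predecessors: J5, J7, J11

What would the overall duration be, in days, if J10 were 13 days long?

16

Critical path before the change: J6→J8→J13 = 4+6+6 = 16 giving 16 days.
J10 is off the critical path — its longest chain is 14 days, giving 2 of slack.
The binding chain switches to J4→J7→J10 = 2+1+13 = 16; finish 16 days.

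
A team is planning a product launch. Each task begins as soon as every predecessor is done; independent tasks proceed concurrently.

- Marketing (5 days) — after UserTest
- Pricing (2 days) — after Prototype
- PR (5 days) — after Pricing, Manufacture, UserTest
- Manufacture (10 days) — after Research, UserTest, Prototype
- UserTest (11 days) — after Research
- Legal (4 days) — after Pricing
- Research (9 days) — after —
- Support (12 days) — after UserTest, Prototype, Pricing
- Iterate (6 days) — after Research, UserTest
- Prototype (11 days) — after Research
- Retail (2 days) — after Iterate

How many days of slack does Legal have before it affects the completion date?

Research→Prototype→Manufacture→PR = 9+11+10+5 = 35 sets the makespan at 35 days.
The longest chain containing Legal totals 26 days.
Float = 35 − 26 = 9.

9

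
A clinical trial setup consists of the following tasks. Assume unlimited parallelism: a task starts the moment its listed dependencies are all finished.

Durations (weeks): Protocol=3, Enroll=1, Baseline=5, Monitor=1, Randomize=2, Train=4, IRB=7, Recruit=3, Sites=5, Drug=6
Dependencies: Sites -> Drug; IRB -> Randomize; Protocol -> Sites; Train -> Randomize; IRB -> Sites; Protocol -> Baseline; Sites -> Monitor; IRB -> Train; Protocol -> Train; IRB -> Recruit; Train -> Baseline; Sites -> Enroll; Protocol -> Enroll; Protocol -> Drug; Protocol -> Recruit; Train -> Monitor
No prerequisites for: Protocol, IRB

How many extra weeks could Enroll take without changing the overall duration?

Critical path: IRB→Sites→Drug = 7+5+6 = 18, so the finish is 18 weeks.
Enroll finishes as early as 13 and must finish by 18.
So Enroll can slip 18 − 13 = 5 weeks.

5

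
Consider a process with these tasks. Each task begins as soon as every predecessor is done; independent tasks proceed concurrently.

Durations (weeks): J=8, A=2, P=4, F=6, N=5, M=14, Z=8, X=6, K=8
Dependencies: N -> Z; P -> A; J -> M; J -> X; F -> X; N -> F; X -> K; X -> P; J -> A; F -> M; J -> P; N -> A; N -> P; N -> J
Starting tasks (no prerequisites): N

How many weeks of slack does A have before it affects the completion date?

2

Critical path: N→J→X→K = 5+8+6+8 = 27, so the finish is 27 weeks.
A finishes as early as 25 and must finish by 27.
So A can slip 27 − 25 = 2 weeks.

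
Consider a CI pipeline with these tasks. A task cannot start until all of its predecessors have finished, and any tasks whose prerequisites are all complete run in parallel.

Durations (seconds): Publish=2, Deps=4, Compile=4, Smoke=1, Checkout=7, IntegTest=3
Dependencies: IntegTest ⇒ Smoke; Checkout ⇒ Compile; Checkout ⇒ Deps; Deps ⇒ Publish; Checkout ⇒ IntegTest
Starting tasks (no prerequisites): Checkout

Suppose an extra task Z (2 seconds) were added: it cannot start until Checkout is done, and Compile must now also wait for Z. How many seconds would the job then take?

13

Originally the job takes 13 seconds.
With Z inserted, Compile now waits for max(Checkout, Z).
New critical path: Checkout→Z→Compile = 7+2+4 = 13 ⇒ 13 seconds.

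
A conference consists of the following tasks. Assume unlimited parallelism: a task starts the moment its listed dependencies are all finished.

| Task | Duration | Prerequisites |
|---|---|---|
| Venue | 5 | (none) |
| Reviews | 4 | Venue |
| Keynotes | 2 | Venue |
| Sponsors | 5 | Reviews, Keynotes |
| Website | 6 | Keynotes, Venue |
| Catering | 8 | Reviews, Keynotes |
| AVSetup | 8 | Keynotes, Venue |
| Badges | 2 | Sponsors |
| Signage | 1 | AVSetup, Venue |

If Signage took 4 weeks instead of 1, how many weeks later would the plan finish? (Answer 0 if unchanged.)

2

Critical path before the change: Venue→Reviews→Catering = 5+4+8 = 17 giving 17 weeks.
The longest path through Signage is only 16 weeks, so Signage has float 1.
The binding chain switches to Venue→Keynotes→AVSetup→Signage = 5+2+8+4 = 19; finish 19 weeks.
Change in finish: 19 − 17 = +2 weeks.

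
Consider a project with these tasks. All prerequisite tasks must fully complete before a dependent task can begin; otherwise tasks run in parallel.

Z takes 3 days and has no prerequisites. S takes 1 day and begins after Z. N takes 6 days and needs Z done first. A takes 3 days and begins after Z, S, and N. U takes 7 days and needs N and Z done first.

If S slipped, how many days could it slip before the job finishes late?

The longest chain is Z→N→U = 3+6+7 = 16; overall finish 16 days.
Longest path through S: 7 days (earliest finish 4, latest finish 13).
Slack of S = 12 − 3 = 9 days.

9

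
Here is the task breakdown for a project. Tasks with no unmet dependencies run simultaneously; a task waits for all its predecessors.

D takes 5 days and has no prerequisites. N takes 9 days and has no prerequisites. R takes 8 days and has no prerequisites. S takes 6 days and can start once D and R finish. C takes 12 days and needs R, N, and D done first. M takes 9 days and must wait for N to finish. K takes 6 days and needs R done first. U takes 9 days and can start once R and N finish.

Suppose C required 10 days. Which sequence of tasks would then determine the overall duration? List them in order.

N, C

Actual critical path: N→C = 9+12 = 21 ⇒ 21 days.
C lies on that path, so at 10 days the path becomes 19 days.
The critical path is still N→C; finish is now 19 days.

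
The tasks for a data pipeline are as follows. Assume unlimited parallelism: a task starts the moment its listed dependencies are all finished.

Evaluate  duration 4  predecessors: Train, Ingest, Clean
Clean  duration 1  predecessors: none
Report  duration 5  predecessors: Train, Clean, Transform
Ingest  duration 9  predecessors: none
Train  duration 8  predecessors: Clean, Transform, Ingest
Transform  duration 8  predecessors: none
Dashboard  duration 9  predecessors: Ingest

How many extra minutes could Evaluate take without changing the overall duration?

1

The longest chain is Ingest→Train→Report = 9+8+5 = 22; overall finish 22 minutes.
Evaluate finishes as early as 21 and must finish by 22.
Float = 22 − 21 = 1.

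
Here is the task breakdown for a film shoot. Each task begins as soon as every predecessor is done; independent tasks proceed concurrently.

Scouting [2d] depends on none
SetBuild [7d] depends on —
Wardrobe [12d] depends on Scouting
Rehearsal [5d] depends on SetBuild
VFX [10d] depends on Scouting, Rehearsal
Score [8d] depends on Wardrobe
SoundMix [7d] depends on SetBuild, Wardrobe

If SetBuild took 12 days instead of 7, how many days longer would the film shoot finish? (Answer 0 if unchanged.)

Critical path before the change: SetBuild→Rehearsal→VFX = 7+5+10 = 22 giving 22 days.
Since SetBuild is critical, the +5 change carries straight to that chain (now 27 days).
The critical path is still SetBuild→Rehearsal→VFX; finish is now 27 days.
Change in finish: 27 − 22 = +5 days.

5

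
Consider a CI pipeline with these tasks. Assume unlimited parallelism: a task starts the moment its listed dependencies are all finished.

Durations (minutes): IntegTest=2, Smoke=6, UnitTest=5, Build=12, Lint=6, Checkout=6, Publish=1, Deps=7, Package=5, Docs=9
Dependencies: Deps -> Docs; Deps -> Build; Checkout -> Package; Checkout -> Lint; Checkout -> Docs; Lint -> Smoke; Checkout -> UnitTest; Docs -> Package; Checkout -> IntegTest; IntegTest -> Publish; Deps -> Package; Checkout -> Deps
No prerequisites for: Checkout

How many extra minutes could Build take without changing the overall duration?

Checkout→Deps→Docs→Package = 6+7+9+5 = 27 sets the makespan at 27 minutes.
Build finishes as early as 25 and must finish by 27.
Float = 27 − 25 = 2.

2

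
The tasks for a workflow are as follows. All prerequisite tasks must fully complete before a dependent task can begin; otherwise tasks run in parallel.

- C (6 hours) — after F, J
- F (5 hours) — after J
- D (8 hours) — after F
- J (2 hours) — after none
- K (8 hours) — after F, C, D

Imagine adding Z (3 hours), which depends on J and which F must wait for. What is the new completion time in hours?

Originally the workflow takes 23 hours.
With Z inserted, F now waits for max(J, Z).
New critical path: J→Z→F→D→K = 2+3+5+8+8 = 26 ⇒ 26 hours.

26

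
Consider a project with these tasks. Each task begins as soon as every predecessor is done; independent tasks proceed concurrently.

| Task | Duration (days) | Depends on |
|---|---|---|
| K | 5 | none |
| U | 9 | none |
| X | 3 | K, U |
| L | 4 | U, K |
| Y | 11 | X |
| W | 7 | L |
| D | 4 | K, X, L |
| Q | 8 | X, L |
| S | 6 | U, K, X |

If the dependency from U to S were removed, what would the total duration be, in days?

23

With the dependency in place, U→X→Y = 9+3+11 = 23 sets the finish at 23 days.
Dropping U→S doesn't change S's earliest start (12); another predecessor still binds.
The longest chain is now U→X→Y = 9+3+11 = 23, so the project takes 23 days.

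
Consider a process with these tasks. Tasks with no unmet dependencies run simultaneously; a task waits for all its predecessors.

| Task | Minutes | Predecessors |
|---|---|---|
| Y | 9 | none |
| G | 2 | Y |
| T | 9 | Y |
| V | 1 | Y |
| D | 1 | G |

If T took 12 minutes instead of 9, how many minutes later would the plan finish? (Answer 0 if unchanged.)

3

Actual critical path: Y→T = 9+9 = 18 ⇒ 18 minutes.
T lies on that path, so at 12 minutes the path becomes 21 minutes.
No other chain overtakes it, so the finish is 21 minutes.
Change in finish: 21 − 18 = +3 minutes.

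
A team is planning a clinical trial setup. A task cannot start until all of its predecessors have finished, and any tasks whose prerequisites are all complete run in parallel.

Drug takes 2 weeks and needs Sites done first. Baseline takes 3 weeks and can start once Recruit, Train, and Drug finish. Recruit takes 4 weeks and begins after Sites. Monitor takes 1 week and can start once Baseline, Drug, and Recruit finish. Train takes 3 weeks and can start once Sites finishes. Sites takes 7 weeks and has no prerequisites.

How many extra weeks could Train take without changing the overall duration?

The longest chain is Sites→Recruit→Baseline→Monitor = 7+4+3+1 = 15; overall finish 15 weeks.
Train finishes as early as 10 and must finish by 11.
Float = 15 − 14 = 1.

1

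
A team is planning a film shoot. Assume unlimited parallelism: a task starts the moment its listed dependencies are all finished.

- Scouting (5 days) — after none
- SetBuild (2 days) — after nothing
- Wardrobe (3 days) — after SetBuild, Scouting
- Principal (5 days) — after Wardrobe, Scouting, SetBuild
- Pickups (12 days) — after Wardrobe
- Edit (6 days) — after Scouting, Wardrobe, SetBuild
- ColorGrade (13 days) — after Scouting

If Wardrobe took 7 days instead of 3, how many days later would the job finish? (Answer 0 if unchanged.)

4

The binding path is Scouting→Wardrobe→Pickups = 5+3+12 = 20; finish at 20 days.
Wardrobe lies on that path, so at 7 days the path becomes 24 days.
That remains the longest chain; total 24 days.
Change in finish: 24 − 20 = +4 days.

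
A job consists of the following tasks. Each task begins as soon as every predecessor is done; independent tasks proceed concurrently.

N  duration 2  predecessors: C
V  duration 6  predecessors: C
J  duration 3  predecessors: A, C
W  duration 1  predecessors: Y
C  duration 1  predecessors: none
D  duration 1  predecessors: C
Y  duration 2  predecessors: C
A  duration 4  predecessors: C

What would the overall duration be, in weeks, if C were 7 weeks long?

Baseline: C→A→J = 1+4+3 = 8 → 8 weeks.
C lies on that path, so at 7 weeks the path becomes 14 weeks.
The critical path is still C→A→J; finish is now 14 weeks.

14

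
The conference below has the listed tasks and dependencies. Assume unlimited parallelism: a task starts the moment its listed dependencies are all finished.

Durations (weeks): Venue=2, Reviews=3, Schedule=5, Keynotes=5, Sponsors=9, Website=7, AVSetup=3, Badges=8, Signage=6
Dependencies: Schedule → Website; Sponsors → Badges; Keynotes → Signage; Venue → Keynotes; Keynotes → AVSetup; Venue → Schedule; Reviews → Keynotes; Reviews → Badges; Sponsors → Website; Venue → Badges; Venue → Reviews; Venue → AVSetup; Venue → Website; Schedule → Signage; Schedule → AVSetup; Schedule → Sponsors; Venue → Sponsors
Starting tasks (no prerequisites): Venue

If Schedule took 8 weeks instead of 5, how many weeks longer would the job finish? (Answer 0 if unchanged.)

3

Baseline: Venue→Schedule→Sponsors→Badges = 2+5+9+8 = 24 → 24 weeks.
Schedule is on the critical path; changing it to 8 makes that path 27 weeks.
The critical path is still Venue→Schedule→Sponsors→Badges; finish is now 27 weeks.
Change in finish: 27 − 24 = +3 weeks.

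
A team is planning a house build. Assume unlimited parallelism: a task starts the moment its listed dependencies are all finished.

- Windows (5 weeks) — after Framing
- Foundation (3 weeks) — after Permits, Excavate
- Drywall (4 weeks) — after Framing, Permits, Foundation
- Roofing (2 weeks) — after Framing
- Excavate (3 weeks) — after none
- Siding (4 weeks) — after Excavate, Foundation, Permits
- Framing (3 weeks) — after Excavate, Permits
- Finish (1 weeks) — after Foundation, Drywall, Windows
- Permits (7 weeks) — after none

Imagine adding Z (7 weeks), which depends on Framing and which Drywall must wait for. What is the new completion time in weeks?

Originally the job takes 16 weeks.
With Z inserted, Drywall now waits for max(Framing, Permits, Foundation, Z).
New critical path: Permits→Framing→Z→Drywall→Finish = 7+3+7+4+1 = 22 ⇒ 22 weeks.

22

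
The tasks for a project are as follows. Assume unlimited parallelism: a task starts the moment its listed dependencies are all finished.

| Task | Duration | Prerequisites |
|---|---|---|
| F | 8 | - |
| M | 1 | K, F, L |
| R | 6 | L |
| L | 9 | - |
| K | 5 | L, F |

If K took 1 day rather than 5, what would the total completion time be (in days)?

15

Critical path before the change: L→K→M = 9+5+1 = 15 giving 15 days.
K lies on that path, so at 1 day the path becomes 11 days.
New critical path: L→R = 9+6 = 15 ⇒ 15 days.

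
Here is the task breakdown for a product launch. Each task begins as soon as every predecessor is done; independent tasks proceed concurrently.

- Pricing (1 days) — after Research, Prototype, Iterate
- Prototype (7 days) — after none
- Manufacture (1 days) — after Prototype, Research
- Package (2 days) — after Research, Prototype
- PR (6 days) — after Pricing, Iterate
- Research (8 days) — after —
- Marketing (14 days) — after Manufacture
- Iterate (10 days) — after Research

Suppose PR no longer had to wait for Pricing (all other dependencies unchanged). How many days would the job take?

Original critical path: Research→Iterate→Pricing→PR = 8+10+1+6 = 25 ⇒ 25 days.
Without Pricing→PR, PR's earliest start moves from 19 to 18.
New critical path: Research→Iterate→PR = 8+10+6 = 24 ⇒ 24 days.

24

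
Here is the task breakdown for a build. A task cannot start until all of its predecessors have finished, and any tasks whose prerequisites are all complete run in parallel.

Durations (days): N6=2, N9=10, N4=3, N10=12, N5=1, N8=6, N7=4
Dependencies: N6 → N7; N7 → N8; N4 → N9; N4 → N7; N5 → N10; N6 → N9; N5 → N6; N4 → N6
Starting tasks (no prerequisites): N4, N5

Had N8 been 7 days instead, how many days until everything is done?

As given, the longest chain is N4→N6→N7→N8 = 3+2+4+6 = 15, so the finish is 15 days.
N8 lies on that path, so at 7 days the path becomes 16 days.
That remains the longest chain; total 16 days.

16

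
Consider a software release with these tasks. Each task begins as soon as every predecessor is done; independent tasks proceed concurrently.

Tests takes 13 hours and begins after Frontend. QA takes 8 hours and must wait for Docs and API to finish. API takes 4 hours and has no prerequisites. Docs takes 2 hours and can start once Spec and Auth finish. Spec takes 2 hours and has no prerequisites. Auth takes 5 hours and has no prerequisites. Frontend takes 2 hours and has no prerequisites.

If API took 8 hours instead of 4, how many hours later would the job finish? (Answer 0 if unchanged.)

Critical path before the change: Frontend→Tests = 2+13 = 15 giving 15 hours.
API is off the critical path — its longest chain is 12 hours, giving 3 of slack.
Now API→QA = 8+8 = 16 is longest, so the finish becomes 16 hours.
Change in finish: 16 − 15 = +1 hours.

1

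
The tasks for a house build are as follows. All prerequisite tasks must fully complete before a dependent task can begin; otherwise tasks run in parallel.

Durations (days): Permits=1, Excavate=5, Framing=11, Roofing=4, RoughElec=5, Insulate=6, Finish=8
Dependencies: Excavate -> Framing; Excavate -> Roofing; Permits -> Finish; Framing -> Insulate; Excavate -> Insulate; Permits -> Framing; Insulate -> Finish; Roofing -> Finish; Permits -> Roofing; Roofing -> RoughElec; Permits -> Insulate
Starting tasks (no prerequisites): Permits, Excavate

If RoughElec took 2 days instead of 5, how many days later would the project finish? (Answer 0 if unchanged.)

0

The binding path is Excavate→Framing→Insulate→Finish = 5+11+6+8 = 30; finish at 30 days.
The longest path through RoughElec is only 14 days, so RoughElec has float 16.
That remains the longest chain; total 30 days.
Change in finish: 30 − 30 = +0 days.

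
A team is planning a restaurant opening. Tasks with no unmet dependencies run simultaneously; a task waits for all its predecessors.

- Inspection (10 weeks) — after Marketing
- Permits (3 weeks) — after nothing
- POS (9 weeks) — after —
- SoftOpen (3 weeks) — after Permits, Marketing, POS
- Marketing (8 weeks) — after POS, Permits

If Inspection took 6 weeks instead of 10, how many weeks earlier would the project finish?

The binding path is POS→Marketing→Inspection = 9+8+10 = 27; finish at 27 weeks.
Since Inspection is critical, the -4 change carries straight to that chain (now 23 weeks).
The critical path is still POS→Marketing→Inspection; finish is now 23 weeks.
Change in finish: 23 − 27 = -4 weeks.

4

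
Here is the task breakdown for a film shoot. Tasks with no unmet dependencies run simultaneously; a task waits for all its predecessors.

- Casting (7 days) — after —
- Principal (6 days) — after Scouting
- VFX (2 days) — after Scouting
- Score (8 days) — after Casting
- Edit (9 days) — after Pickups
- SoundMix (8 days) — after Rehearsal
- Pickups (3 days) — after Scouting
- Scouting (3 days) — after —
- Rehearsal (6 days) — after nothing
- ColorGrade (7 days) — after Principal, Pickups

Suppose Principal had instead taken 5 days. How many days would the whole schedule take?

The binding path is Scouting→Principal→ColorGrade = 3+6+7 = 16; finish at 16 days.
Principal is on the critical path; changing it to 5 makes that path 15 days.
Now Casting→Score = 7+8 = 15 is longest, so the finish becomes 15 days.

15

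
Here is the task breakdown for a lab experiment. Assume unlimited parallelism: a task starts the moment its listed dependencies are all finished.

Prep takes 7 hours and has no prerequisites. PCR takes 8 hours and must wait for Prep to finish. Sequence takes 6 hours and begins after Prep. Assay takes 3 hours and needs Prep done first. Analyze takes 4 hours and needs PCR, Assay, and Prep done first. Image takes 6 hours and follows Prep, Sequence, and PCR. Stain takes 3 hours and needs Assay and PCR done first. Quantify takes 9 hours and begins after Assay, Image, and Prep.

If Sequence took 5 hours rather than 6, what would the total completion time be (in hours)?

Actual critical path: Prep→PCR→Image→Quantify = 7+8+6+9 = 30 ⇒ 30 hours.
Sequence is off the critical path — its longest chain is 28 hours, giving 2 of slack.
The critical path is still Prep→PCR→Image→Quantify; finish is now 30 hours.

30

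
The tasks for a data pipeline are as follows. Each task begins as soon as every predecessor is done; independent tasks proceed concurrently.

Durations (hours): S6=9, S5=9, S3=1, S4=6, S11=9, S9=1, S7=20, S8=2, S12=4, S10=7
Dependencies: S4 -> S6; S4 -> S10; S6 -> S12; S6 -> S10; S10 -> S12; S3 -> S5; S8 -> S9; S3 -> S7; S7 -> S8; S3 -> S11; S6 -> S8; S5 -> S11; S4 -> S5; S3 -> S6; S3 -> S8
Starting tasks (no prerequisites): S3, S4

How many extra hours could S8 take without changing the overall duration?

2

The longest chain is S4→S6→S10→S12 = 6+9+7+4 = 26; overall finish 26 hours.
Longest path through S8: 24 hours (earliest finish 23, latest finish 25).
Slack of S8 = 23 − 21 = 2 hours.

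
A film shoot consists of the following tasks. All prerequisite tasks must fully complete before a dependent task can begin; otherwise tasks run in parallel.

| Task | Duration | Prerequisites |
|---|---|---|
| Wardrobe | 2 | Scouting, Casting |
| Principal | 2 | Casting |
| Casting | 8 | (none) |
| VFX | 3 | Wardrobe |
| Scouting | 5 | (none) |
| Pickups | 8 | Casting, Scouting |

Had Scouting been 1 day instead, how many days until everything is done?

As given, the longest chain is Casting→Pickups = 8+8 = 16, so the finish is 16 days.
Scouting has 3 days of float (longest path through it is 13).
No other chain overtakes it, so the finish is 16 days.

16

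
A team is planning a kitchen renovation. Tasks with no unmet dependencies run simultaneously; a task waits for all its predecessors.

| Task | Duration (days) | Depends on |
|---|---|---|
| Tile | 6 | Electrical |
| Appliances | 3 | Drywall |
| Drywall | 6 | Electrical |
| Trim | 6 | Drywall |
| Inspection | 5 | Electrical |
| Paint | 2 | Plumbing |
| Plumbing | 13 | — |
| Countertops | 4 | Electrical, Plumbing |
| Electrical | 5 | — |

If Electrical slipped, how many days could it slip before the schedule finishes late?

0

The longest chain is Plumbing→Countertops = 13+4 = 17; overall finish 17 days.
The longest chain containing Electrical totals 17 days.
Slack of Electrical = 0 − 0 = 0 days.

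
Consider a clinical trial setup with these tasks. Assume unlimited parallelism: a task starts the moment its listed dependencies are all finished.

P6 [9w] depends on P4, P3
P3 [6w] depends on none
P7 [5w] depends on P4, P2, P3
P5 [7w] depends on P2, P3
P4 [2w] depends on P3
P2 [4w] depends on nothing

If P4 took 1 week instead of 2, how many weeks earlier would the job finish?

The binding path is P3→P4→P6 = 6+2+9 = 17; finish at 17 weeks.
P4 is on the critical path; changing it to 1 makes that path 16 weeks.
The critical path is still P3→P4→P6; finish is now 16 weeks.
Change in finish: 16 − 17 = -1 weeks.

1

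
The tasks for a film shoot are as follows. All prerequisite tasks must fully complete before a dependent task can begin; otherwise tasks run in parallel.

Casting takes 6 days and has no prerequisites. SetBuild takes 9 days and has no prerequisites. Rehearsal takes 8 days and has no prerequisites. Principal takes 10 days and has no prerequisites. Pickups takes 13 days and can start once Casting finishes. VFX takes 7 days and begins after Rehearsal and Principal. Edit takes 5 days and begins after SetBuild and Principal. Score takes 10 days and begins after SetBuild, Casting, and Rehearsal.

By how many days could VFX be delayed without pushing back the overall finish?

Casting→Pickups = 6+13 = 19 sets the makespan at 19 days.
VFX finishes as early as 17 and must finish by 19.
Slack of VFX = 12 − 10 = 2 days.

2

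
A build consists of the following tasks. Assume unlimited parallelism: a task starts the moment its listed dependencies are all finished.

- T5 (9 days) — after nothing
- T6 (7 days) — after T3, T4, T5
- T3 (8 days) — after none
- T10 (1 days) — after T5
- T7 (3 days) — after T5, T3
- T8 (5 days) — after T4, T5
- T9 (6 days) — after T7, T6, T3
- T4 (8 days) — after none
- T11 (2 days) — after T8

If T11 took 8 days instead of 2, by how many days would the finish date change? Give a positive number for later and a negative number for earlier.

0

Baseline: T5→T6→T9 = 9+7+6 = 22 → 22 days.
T11 is off the critical path — its longest chain is 16 days, giving 6 of slack.
That remains the longest chain; total 22 days.
Change in finish: 22 − 22 = +0 days.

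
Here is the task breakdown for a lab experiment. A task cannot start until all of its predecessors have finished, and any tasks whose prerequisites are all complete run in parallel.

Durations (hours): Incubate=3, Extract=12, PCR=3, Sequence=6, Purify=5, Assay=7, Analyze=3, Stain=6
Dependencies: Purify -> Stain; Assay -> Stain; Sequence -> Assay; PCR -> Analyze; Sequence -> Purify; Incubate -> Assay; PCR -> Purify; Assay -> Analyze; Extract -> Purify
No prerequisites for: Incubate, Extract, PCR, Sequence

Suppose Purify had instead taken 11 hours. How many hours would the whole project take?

29

The binding path is Extract→Purify→Stain = 12+5+6 = 23; finish at 23 hours.
Purify is on the critical path; changing it to 11 makes that path 29 hours.
No other chain overtakes it, so the finish is 29 hours.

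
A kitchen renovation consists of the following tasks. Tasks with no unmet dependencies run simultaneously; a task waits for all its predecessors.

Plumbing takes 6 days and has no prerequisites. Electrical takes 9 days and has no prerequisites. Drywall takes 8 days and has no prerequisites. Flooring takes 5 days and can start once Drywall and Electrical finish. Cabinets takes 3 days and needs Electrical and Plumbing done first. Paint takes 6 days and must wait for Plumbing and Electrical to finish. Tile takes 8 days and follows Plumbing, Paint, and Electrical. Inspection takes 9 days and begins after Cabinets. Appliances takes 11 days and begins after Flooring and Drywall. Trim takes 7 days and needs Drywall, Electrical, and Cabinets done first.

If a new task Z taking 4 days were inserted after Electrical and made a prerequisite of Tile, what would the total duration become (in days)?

25

Originally the project takes 25 days.
With Z inserted, Tile now waits for max(Plumbing, Paint, Electrical, Z).
New critical path: Electrical→Flooring→Appliances = 9+5+11 = 25 ⇒ 25 days.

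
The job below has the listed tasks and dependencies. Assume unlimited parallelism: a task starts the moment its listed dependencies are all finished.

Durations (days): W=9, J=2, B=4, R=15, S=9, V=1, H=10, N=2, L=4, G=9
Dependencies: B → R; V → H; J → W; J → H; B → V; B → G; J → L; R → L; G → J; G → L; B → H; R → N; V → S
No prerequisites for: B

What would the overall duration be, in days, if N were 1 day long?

25

Critical path before the change: B→G→J→H = 4+9+2+10 = 25 giving 25 days.
The longest path through N is only 21 days, so N has float 4.
The critical path is still B→G→J→H; finish is now 25 days.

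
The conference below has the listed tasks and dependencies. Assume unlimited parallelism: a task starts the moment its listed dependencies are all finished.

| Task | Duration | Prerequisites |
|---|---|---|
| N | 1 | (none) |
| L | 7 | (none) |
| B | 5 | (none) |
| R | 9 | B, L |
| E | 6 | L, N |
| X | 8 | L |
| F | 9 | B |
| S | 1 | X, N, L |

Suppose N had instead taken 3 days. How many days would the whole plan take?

Baseline: L→R = 7+9 = 16 → 16 days.
The longest path through N is only 7 days, so N has float 9.
The critical path is still L→R; finish is now 16 days.

16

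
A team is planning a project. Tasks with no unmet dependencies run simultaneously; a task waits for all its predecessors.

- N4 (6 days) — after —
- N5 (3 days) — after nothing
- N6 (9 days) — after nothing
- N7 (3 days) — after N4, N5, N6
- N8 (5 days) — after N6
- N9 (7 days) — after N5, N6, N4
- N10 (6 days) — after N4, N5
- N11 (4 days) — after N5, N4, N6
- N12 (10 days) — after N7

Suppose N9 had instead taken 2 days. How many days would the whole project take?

The binding path is N6→N7→N12 = 9+3+10 = 22; finish at 22 days.
N9 has 6 days of float (longest path through it is 16).
The critical path is still N6→N7→N12; finish is now 22 days.

22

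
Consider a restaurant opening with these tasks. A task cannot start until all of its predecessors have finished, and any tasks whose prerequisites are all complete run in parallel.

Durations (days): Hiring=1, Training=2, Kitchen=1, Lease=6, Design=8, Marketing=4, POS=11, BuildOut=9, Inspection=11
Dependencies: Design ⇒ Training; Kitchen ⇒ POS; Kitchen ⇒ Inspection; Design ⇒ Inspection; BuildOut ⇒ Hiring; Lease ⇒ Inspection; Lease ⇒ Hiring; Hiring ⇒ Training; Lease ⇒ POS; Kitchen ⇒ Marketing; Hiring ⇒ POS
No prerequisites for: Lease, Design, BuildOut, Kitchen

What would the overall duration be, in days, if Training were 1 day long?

21

As given, the longest chain is BuildOut→Hiring→POS = 9+1+11 = 21, so the finish is 21 days.
Training is off the critical path — its longest chain is 12 days, giving 9 of slack.
That remains the longest chain; total 21 days.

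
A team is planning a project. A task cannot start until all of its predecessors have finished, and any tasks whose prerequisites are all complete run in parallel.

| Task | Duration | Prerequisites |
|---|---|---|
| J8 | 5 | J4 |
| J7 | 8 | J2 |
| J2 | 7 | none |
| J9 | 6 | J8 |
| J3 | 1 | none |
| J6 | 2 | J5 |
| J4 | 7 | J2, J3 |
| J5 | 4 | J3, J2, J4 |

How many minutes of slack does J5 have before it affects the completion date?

J2→J4→J8→J9 = 7+7+5+6 = 25 sets the makespan at 25 minutes.
J5 finishes as early as 18 and must finish by 23.
So J5 can slip 23 − 18 = 5 minutes.

5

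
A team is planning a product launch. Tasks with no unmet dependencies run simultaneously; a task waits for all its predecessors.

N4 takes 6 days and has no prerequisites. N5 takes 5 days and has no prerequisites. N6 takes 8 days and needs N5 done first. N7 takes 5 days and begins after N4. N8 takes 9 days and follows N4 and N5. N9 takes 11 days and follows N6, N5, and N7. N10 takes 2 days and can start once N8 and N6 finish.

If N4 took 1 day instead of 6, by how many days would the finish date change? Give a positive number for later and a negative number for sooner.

The binding path is N5→N6→N9 = 5+8+11 = 24; finish at 24 days.
N4 is off the critical path — its longest chain is 22 days, giving 2 of slack.
That remains the longest chain; total 24 days.
Change in finish: 24 − 24 = +0 days.

0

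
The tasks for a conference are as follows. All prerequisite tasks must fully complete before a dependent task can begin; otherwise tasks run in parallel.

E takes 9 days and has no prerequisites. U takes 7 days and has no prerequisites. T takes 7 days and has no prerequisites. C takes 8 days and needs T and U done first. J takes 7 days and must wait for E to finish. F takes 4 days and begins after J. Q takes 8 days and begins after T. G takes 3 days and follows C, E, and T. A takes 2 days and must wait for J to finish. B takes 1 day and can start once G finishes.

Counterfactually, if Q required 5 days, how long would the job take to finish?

20

Baseline: E→J→F = 9+7+4 = 20 → 20 days.
The longest path through Q is only 15 days, so Q has float 5.
The critical path is still E→J→F; finish is now 20 days.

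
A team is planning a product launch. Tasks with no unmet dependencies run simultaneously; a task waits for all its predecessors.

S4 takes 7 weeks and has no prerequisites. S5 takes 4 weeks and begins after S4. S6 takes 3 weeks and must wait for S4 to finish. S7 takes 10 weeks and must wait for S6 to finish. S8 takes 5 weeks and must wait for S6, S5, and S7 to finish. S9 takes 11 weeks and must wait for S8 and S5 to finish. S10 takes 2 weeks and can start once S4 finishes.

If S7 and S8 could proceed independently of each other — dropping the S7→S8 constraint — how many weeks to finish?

Before: longest chain S4→S6→S7→S8→S9 = 7+3+10+5+11 = 36, finish 36.
Without S7→S8, S8's earliest start moves from 20 to 11.
After: S4→S5→S8→S9 = 7+4+5+11 = 27 → 27 weeks.

27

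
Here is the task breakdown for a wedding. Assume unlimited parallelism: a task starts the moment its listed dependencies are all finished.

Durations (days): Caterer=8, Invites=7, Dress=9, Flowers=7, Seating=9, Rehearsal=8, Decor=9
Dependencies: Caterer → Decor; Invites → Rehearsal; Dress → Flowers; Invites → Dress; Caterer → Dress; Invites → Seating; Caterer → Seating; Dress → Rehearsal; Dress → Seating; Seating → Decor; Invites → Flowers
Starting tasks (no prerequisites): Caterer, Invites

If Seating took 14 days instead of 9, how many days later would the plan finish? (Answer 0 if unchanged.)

5

The binding path is Caterer→Dress→Seating→Decor = 8+9+9+9 = 35; finish at 35 days.
Seating lies on that path, so at 14 days the path becomes 40 days.
The critical path is still Caterer→Dress→Seating→Decor; finish is now 40 days.
Change in finish: 40 − 35 = +5 days.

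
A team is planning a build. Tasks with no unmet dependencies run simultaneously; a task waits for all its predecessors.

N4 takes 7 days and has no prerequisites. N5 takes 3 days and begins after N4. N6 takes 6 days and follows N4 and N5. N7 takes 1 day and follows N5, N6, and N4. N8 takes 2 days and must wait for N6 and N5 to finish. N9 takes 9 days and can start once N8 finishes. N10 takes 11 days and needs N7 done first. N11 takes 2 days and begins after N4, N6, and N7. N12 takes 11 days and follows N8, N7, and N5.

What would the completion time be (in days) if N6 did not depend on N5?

Original critical path: N4→N5→N6→N8→N12 = 7+3+6+2+11 = 29 ⇒ 29 days.
Without N5→N6, N6's earliest start moves from 10 to 7.
New critical path: N4→N6→N8→N12 = 7+6+2+11 = 26 ⇒ 26 days.

26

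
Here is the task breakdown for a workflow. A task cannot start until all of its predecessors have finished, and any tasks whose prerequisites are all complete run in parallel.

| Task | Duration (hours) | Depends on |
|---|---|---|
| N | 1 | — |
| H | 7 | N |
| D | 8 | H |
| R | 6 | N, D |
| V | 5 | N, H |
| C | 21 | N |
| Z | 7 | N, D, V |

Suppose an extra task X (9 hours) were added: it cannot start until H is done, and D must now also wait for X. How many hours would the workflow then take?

32

Originally the workflow takes 23 hours.
With X inserted, D now waits for max(H, X).
New critical path: N→H→X→D→Z = 1+7+9+8+7 = 32 ⇒ 32 hours.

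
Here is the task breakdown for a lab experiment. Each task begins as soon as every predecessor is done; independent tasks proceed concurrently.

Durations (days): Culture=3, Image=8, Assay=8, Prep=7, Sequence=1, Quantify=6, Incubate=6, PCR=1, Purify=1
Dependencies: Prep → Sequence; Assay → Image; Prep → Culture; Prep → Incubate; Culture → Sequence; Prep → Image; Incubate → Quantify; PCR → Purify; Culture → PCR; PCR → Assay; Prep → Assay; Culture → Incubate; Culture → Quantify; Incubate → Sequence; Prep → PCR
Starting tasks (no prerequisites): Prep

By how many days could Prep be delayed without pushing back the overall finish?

The longest chain is Prep→Culture→PCR→Assay→Image = 7+3+1+8+8 = 27; overall finish 27 days.
Prep finishes as early as 7 and must finish by 7.
Float = 27 − 27 = 0.

0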